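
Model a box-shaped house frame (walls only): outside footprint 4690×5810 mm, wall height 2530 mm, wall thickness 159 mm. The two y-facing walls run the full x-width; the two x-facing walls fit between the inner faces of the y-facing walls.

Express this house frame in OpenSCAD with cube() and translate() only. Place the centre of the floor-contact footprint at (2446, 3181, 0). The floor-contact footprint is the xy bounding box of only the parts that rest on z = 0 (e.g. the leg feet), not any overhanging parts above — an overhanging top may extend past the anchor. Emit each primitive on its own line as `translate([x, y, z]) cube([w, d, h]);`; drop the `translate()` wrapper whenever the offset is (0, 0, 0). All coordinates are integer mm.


translate([101, 276, 0]) cube([4690, 159, 2530]);
translate([101, 5927, 0]) cube([4690, 159, 2530]);
translate([101, 435, 0]) cube([159, 5492, 2530]);
translate([4632, 435, 0]) cube([159, 5492, 2530]);


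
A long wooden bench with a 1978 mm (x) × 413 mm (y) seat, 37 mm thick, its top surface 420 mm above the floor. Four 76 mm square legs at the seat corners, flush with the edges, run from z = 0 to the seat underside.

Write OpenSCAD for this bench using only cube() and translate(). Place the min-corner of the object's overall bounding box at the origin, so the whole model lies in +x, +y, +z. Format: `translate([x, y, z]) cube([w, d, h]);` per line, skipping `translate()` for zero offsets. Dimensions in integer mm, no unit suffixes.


// leg_h = 420 − 37 = 383
translate([0, 0, 383]) cube([1978, 413, 37]);
cube([76, 76, 383]);
translate([0, 337, 0]) cube([76, 76, 383]);
translate([1902, 0, 0]) cube([76, 76, 383]);
translate([1902, 337, 0]) cube([76, 76, 383]);


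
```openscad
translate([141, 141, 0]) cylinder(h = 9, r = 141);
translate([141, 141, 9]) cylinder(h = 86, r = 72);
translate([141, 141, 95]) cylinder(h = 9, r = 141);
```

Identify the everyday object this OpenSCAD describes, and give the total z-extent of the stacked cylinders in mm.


A spool. The overall height is 104 mm.

Three coaxial cylinders, large–small–large — a spool. Two 9 mm flanges and a 86 mm core give 9 + 86 + 9 = 104 mm.


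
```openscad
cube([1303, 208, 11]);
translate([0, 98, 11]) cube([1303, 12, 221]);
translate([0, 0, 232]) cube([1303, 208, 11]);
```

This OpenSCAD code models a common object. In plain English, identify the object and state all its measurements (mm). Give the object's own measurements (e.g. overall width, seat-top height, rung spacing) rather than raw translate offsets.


An I-beam lying along x, 1303 mm long. Overall section height 243 mm. Two flanges 208 mm wide (y) and 11 mm thick, one on the floor and one at the top; a web 12 mm thick runs between them, centred on the flange width.


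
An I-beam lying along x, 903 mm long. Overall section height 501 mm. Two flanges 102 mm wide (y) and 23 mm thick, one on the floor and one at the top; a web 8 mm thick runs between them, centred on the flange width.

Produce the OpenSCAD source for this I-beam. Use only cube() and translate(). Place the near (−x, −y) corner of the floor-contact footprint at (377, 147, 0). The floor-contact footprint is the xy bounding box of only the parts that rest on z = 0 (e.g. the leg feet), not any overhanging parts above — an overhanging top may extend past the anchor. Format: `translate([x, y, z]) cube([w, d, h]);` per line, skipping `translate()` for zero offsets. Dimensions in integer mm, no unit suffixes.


translate([377, 147, 0]) cube([903, 102, 23]);
translate([377, 194, 23]) cube([903, 8, 455]);
translate([377, 147, 478]) cube([903, 102, 23]);


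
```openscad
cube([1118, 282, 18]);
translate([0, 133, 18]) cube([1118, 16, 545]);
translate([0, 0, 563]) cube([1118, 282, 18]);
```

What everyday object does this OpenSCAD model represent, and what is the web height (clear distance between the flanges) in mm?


An I-beam. The web height is 545 mm.

Two wide flanges with a thin centred web — an I-beam. Overall 581 mm minus two 18 mm flanges gives a web of 581 − 2·18 = 545 mm.


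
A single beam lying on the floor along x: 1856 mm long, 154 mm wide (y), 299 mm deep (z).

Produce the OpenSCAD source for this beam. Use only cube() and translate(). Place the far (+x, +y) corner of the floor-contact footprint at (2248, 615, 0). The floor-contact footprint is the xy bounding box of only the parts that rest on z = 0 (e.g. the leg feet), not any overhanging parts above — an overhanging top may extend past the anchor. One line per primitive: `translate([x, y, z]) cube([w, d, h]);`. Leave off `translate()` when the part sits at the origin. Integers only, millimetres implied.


translate([392, 461, 0]) cube([1856, 154, 299]);


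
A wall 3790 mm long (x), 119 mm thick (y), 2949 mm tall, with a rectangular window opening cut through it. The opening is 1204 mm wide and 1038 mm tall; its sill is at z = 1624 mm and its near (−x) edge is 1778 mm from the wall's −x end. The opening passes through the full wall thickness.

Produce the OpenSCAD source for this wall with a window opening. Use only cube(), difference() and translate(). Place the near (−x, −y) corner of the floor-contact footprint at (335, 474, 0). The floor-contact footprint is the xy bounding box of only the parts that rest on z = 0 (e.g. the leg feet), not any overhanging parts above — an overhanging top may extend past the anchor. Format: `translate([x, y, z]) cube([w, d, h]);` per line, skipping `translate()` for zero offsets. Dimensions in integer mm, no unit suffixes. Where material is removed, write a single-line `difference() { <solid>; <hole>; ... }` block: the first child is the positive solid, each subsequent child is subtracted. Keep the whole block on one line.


difference() { translate([335, 474, 0]) cube([3790, 119, 2949]); translate([2113, 474, 1624]) cube([1204, 119, 1038]); }


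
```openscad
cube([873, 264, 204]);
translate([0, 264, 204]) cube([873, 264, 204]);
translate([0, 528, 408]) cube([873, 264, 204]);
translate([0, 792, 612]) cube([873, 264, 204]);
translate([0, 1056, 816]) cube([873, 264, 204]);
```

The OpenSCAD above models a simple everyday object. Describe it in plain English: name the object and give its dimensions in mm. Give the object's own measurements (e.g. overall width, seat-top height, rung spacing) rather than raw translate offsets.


A straight staircase of 5 solid steps. Each step is 873 mm wide (x), 264 mm deep (y, the going) and 204 mm tall (the rise). The first step rests on the floor; each subsequent step sits one going further in +y and one rise higher in +z, directly behind and above the previous step with no overlap.


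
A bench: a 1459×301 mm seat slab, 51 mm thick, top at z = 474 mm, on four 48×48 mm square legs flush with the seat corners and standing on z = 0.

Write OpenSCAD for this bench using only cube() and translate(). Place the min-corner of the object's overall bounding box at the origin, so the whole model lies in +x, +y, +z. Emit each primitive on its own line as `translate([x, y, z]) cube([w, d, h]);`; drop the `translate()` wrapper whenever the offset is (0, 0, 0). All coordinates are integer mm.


translate([0, 0, 423]) cube([1459, 301, 51]);
cube([48, 48, 423]);
translate([0, 253, 0]) cube([48, 48, 423]);
translate([1411, 0, 0]) cube([48, 48, 423]);
translate([1411, 253, 0]) cube([48, 48, 423]);


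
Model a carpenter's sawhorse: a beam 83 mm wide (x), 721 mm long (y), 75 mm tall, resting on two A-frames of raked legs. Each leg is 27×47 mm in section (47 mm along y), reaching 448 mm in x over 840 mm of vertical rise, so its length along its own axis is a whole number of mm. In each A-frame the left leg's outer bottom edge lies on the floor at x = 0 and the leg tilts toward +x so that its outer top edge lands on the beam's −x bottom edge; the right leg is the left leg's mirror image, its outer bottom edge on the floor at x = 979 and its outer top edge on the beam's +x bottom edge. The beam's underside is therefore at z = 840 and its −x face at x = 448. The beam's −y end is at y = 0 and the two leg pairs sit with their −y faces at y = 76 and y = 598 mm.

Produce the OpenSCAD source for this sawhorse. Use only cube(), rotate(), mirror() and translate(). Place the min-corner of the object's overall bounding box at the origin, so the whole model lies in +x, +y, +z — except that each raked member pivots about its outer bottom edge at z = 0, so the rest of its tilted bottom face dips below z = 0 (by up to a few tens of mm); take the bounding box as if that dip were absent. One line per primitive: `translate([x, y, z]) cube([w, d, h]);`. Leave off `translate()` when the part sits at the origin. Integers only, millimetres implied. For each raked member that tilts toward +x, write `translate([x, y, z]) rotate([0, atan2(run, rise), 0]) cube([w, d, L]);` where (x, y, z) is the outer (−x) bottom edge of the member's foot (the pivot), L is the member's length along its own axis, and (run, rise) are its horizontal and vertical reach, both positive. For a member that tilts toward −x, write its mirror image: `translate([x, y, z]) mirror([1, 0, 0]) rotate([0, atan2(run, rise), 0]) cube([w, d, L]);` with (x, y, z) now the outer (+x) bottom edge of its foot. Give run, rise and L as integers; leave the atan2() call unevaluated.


translate([448, 0, 840]) cube([83, 721, 75]);
translate([0, 76, 0]) rotate([0, atan2(448, 840), 0]) cube([27, 47, 952]);
translate([979, 76, 0]) mirror([1, 0, 0]) rotate([0, atan2(448, 840), 0]) cube([27, 47, 952]);
translate([0, 598, 0]) rotate([0, atan2(448, 840), 0]) cube([27, 47, 952]);
translate([979, 598, 0]) mirror([1, 0, 0]) rotate([0, atan2(448, 840), 0]) cube([27, 47, 952]);


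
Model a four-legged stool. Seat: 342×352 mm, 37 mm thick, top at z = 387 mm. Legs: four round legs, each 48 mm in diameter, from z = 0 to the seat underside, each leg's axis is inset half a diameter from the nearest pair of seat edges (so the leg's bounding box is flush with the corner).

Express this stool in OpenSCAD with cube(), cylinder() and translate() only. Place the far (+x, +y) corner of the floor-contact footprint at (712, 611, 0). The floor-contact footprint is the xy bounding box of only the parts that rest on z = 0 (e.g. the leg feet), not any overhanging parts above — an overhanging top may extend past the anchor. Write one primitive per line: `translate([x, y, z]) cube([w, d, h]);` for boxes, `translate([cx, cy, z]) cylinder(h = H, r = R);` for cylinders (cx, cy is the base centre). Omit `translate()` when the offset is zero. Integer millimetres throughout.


// leg_h = 387 - 37 = 350
translate([370, 259, 350]) cube([342, 352, 37]);
translate([394, 283, 0]) cylinder(h = 350, r = 24);
translate([688, 283, 0]) cylinder(h = 350, r = 24);
translate([394, 587, 0]) cylinder(h = 350, r = 24);
translate([688, 587, 0]) cylinder(h = 350, r = 24);


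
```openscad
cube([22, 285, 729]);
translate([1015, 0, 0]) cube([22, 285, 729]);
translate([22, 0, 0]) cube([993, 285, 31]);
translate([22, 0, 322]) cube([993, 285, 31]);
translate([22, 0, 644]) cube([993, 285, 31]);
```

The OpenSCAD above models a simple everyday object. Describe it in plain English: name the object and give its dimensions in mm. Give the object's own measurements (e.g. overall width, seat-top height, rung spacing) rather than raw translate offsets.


An open bookshelf. Two side panels, each 22 mm thick, 285 mm deep and 729 mm tall, stand 1037 mm apart (outside-to-outside). Between them sit 3 shelves, each 31 mm thick and 285 mm deep, spanning the full gap between the sides. The bottom shelf rests on the floor (its underside at z = 0) and the clear gap between one shelf's top and the next shelf's underside is 291 mm.


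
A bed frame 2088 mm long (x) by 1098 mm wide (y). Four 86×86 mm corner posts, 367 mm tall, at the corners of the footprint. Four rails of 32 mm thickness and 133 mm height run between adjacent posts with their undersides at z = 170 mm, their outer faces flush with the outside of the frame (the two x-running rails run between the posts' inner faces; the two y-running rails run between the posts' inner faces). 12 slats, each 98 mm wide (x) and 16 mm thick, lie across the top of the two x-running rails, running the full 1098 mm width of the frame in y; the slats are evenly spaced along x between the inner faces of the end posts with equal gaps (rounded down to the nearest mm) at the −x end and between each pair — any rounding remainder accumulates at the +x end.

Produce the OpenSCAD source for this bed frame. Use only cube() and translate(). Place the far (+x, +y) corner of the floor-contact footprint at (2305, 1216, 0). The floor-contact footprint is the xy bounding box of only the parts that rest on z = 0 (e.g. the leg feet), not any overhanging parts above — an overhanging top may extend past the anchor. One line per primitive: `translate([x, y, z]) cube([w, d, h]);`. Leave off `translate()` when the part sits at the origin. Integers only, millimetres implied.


translate([217, 118, 0]) cube([86, 86, 367]);
translate([217, 1130, 0]) cube([86, 86, 367]);
translate([2219, 118, 0]) cube([86, 86, 367]);
translate([2219, 1130, 0]) cube([86, 86, 367]);
translate([303, 118, 170]) cube([1916, 32, 133]);
translate([303, 1184, 170]) cube([1916, 32, 133]);
translate([217, 204, 170]) cube([32, 926, 133]);
translate([2273, 204, 170]) cube([32, 926, 133]);
translate([359, 118, 303]) cube([98, 1098, 16]);
translate([513, 118, 303]) cube([98, 1098, 16]);
translate([667, 118, 303]) cube([98, 1098, 16]);
translate([821, 118, 303]) cube([98, 1098, 16]);
translate([975, 118, 303]) cube([98, 1098, 16]);
translate([1129, 118, 303]) cube([98, 1098, 16]);
translate([1283, 118, 303]) cube([98, 1098, 16]);
translate([1437, 118, 303]) cube([98, 1098, 16]);
translate([1591, 118, 303]) cube([98, 1098, 16]);
translate([1745, 118, 303]) cube([98, 1098, 16]);
translate([1899, 118, 303]) cube([98, 1098, 16]);
translate([2053, 118, 303]) cube([98, 1098, 16]);


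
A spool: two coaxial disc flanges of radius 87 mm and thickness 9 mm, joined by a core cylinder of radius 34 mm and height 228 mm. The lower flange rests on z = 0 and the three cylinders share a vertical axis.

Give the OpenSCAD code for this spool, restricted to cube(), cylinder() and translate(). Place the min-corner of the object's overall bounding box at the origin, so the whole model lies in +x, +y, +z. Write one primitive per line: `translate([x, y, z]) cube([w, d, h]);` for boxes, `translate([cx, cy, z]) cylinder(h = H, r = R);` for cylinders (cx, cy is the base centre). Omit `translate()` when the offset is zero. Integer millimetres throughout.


translate([87, 87, 0]) cylinder(h = 9, r = 87);
translate([87, 87, 9]) cylinder(h = 228, r = 34);
translate([87, 87, 237]) cylinder(h = 9, r = 87);


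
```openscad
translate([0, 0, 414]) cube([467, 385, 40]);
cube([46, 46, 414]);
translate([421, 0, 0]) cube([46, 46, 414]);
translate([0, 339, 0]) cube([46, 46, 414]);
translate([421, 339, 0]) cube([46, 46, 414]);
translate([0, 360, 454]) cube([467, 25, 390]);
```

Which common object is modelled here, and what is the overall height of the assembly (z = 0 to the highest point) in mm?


A chair. The overall height is 844 mm.

A slab on four corner posts with a tall panel at the back — a chair. The seat slab sits at z = 414 with thickness 40, and the 390 mm backrest starts at the seat top, so the overall height is 414 + 40 + 390 = 844 mm.


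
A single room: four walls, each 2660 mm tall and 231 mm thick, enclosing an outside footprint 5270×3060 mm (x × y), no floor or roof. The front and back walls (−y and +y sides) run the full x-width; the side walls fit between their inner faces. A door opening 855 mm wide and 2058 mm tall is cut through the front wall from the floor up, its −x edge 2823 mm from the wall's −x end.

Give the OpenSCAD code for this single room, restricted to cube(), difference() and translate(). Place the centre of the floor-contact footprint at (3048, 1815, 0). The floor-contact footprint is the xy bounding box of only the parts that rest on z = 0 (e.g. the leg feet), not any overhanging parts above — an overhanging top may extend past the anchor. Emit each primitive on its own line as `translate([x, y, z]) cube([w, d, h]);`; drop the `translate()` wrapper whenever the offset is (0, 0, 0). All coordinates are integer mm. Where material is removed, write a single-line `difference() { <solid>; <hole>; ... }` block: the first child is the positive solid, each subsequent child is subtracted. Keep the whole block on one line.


difference() { translate([413, 285, 0]) cube([5270, 231, 2660]); translate([3236, 285, 0]) cube([855, 231, 2058]); }
translate([413, 3114, 0]) cube([5270, 231, 2660]);
translate([413, 516, 0]) cube([231, 2598, 2660]);
translate([5452, 516, 0]) cube([231, 2598, 2660]);


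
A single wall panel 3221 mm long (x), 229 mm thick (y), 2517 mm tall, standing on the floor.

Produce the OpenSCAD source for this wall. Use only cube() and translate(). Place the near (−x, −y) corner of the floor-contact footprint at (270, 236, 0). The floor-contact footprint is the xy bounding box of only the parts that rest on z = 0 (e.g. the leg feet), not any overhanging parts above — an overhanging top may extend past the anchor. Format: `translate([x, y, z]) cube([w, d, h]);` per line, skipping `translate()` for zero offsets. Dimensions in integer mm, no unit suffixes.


translate([270, 236, 0]) cube([3221, 229, 2517]);


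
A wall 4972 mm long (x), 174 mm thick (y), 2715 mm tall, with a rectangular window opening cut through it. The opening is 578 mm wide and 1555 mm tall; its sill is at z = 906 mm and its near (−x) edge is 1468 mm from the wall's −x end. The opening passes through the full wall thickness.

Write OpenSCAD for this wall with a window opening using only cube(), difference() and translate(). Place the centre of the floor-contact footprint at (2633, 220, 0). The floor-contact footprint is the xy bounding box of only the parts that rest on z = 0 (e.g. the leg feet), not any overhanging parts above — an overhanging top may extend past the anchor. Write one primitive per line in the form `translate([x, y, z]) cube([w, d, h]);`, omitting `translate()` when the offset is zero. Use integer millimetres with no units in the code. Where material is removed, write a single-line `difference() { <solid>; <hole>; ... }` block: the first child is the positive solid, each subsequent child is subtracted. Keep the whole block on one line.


difference() { translate([147, 133, 0]) cube([4972, 174, 2715]); translate([1615, 133, 906]) cube([578, 174, 1555]); }


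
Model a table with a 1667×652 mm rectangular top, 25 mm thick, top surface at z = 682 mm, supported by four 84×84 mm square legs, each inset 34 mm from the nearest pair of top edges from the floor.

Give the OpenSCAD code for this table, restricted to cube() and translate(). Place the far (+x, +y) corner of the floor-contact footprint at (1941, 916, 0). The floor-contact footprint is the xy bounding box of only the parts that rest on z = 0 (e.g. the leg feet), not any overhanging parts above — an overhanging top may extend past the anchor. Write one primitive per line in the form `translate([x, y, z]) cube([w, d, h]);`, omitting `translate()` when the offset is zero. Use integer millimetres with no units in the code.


// leg_h = 682 - 25 = 657
translate([308, 298, 657]) cube([1667, 652, 25]);
translate([342, 332, 0]) cube([84, 84, 657]);
translate([1857, 332, 0]) cube([84, 84, 657]);
translate([342, 832, 0]) cube([84, 84, 657]);
translate([1857, 832, 0]) cube([84, 84, 657]);


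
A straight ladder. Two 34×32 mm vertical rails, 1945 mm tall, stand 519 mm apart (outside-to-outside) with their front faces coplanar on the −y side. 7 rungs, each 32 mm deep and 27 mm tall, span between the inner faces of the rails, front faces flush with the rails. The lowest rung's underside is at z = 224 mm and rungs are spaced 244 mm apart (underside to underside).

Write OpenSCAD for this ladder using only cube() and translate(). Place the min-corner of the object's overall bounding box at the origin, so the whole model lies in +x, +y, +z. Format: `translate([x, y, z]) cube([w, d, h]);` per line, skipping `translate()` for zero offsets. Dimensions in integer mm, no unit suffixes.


cube([34, 32, 1945]);
translate([485, 0, 0]) cube([34, 32, 1945]);
translate([34, 0, 224]) cube([451, 32, 27]);
translate([34, 0, 468]) cube([451, 32, 27]);
translate([34, 0, 712]) cube([451, 32, 27]);
translate([34, 0, 956]) cube([451, 32, 27]);
translate([34, 0, 1200]) cube([451, 32, 27]);
translate([34, 0, 1444]) cube([451, 32, 27]);
translate([34, 0, 1688]) cube([451, 32, 27]);


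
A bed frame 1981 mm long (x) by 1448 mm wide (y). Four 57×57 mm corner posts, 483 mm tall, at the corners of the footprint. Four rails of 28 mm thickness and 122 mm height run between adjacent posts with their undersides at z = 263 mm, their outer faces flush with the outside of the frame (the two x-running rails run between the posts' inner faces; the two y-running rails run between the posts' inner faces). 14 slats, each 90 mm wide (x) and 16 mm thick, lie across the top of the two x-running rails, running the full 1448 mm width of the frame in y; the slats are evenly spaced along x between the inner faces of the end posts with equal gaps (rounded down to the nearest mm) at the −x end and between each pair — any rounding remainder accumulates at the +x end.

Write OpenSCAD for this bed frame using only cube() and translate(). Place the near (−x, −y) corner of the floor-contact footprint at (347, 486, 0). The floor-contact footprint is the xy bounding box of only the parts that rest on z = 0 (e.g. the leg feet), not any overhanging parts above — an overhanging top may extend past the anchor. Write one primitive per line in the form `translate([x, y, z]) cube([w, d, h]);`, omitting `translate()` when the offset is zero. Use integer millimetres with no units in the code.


translate([347, 486, 0]) cube([57, 57, 483]);
translate([347, 1877, 0]) cube([57, 57, 483]);
translate([2271, 486, 0]) cube([57, 57, 483]);
translate([2271, 1877, 0]) cube([57, 57, 483]);
translate([404, 486, 263]) cube([1867, 28, 122]);
translate([404, 1906, 263]) cube([1867, 28, 122]);
translate([347, 543, 263]) cube([28, 1334, 122]);
translate([2300, 543, 263]) cube([28, 1334, 122]);
translate([444, 486, 385]) cube([90, 1448, 16]);
translate([574, 486, 385]) cube([90, 1448, 16]);
translate([704, 486, 385]) cube([90, 1448, 16]);
translate([834, 486, 385]) cube([90, 1448, 16]);
translate([964, 486, 385]) cube([90, 1448, 16]);
translate([1094, 486, 385]) cube([90, 1448, 16]);
translate([1224, 486, 385]) cube([90, 1448, 16]);
translate([1354, 486, 385]) cube([90, 1448, 16]);
translate([1484, 486, 385]) cube([90, 1448, 16]);
translate([1614, 486, 385]) cube([90, 1448, 16]);
translate([1744, 486, 385]) cube([90, 1448, 16]);
translate([1874, 486, 385]) cube([90, 1448, 16]);
translate([2004, 486, 385]) cube([90, 1448, 16]);
translate([2134, 486, 385]) cube([90, 1448, 16]);


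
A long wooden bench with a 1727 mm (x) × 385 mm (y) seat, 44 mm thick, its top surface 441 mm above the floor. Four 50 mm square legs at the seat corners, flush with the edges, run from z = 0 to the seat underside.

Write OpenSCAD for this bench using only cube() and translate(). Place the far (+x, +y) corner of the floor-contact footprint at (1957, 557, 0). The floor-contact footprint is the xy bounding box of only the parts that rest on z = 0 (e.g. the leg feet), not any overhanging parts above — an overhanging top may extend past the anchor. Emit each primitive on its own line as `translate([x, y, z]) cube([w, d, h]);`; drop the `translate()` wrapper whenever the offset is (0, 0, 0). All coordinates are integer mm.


// leg_h = 441 − 44 = 397
translate([230, 172, 397]) cube([1727, 385, 44]);
translate([230, 172, 0]) cube([50, 50, 397]);
translate([230, 507, 0]) cube([50, 50, 397]);
translate([1907, 172, 0]) cube([50, 50, 397]);
translate([1907, 507, 0]) cube([50, 50, 397]);


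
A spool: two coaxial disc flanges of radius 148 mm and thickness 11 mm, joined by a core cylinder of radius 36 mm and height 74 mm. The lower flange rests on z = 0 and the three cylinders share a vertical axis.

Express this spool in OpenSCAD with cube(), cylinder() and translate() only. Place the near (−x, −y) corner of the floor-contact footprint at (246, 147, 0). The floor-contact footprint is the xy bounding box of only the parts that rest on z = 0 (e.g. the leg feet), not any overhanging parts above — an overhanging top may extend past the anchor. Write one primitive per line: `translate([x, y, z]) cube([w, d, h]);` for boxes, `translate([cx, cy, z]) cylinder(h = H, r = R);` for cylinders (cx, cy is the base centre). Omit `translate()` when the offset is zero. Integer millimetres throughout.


translate([394, 295, 0]) cylinder(h = 11, r = 148);
translate([394, 295, 11]) cylinder(h = 74, r = 36);
translate([394, 295, 85]) cylinder(h = 11, r = 148);


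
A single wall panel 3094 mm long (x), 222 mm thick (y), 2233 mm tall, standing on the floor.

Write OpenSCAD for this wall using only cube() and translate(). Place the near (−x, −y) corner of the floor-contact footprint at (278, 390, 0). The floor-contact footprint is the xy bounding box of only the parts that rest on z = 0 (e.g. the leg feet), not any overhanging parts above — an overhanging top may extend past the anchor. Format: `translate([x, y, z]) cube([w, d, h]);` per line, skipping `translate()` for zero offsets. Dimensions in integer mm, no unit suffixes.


translate([278, 390, 0]) cube([3094, 222, 2233]);


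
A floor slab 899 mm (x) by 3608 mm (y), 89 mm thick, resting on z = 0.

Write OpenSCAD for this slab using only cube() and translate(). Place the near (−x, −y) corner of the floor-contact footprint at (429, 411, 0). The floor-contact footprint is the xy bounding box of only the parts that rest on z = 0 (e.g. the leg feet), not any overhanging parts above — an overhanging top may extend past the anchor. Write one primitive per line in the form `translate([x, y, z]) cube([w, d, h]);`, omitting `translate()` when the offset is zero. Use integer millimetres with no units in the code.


translate([429, 411, 0]) cube([899, 3608, 89]);


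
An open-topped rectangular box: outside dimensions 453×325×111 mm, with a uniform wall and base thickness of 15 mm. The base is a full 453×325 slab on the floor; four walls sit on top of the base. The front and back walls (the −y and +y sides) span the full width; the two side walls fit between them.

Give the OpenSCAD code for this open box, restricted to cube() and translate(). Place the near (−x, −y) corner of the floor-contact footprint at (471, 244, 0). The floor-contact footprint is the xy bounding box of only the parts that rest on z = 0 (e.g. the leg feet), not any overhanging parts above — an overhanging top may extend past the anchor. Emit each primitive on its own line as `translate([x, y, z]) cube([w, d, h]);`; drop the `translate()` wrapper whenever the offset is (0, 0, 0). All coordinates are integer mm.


translate([471, 244, 0]) cube([453, 325, 15]);
translate([471, 244, 15]) cube([453, 15, 96]);
translate([471, 554, 15]) cube([453, 15, 96]);
translate([471, 259, 15]) cube([15, 295, 96]);
translate([909, 259, 15]) cube([15, 295, 96]);


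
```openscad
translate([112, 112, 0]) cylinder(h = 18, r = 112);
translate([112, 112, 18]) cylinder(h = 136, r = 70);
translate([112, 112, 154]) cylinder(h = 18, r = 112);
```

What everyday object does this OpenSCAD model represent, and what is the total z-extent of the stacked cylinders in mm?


A spool. The overall height is 172 mm.

Three coaxial cylinders, large–small–large — a spool. Two 18 mm flanges and a 136 mm core give 18 + 136 + 18 = 172 mm.


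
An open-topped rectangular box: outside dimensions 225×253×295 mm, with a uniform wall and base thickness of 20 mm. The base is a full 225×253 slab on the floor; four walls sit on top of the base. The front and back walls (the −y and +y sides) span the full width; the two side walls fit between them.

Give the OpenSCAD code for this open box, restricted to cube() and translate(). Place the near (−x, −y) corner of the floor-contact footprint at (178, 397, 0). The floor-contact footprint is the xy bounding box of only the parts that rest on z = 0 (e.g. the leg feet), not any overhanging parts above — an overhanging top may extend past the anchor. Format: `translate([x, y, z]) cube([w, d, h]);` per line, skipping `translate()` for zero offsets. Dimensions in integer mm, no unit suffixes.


translate([178, 397, 0]) cube([225, 253, 20]);
translate([178, 397, 20]) cube([225, 20, 275]);
translate([178, 630, 20]) cube([225, 20, 275]);
translate([178, 417, 20]) cube([20, 213, 275]);
translate([383, 417, 20]) cube([20, 213, 275]);


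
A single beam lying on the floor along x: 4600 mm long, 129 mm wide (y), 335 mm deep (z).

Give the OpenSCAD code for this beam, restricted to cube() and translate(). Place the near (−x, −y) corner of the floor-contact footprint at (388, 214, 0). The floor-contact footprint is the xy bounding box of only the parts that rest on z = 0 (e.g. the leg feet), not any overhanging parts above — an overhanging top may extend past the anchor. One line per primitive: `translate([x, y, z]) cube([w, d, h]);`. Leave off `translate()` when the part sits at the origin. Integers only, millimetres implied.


translate([388, 214, 0]) cube([4600, 129, 335]);


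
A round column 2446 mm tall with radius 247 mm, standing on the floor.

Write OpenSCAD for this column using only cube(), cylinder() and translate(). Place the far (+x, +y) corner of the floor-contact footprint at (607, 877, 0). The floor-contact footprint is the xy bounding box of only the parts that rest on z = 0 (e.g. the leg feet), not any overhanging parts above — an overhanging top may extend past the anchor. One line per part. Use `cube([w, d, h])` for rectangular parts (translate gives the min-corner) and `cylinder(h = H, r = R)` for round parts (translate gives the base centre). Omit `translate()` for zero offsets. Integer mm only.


translate([360, 630, 0]) cylinder(h = 2446, r = 247);


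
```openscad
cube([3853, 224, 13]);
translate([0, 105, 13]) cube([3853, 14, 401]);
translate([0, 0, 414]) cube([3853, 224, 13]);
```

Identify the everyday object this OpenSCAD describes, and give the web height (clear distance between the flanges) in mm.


An I-beam. The web height is 401 mm.

Two wide flanges with a thin centred web — an I-beam. Overall 427 mm minus two 13 mm flanges gives a web of 427 − 2·13 = 401 mm.


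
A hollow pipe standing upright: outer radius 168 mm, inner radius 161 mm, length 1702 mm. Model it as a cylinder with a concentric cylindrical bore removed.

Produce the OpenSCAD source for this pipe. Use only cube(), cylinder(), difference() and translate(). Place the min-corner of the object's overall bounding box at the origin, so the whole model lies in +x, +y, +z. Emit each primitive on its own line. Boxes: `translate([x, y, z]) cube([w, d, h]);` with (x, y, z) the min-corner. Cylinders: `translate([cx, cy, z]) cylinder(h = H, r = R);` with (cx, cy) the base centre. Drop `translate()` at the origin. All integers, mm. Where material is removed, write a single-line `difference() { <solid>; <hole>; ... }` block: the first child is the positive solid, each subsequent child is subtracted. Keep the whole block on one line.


difference() { translate([168, 168, 0]) cylinder(h = 1702, r = 168); translate([168, 168, 0]) cylinder(h = 1702, r = 161); }


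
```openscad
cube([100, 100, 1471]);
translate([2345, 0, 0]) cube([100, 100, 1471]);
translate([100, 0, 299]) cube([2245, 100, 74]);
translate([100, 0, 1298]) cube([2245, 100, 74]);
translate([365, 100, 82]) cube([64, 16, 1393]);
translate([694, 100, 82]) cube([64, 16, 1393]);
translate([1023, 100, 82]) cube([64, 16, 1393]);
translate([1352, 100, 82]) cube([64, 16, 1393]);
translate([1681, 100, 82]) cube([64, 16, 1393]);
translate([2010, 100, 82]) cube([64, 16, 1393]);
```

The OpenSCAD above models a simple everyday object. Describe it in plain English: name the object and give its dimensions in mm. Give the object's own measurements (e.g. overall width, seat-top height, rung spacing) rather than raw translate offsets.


A fence section. Two 100×100 mm posts, 1471 mm tall, stand on the floor with a clear span of 2245 mm between their inner faces. Two horizontal rails of 100×74 mm section span the gap between the posts with their undersides at z = 299 mm and z = 1298 mm, flush with the posts' −y face. 6 pickets, each 64 mm wide, 16 mm thick and 1393 mm tall, are fixed to the +y face of the rails with their bottoms at z = 82 mm, spaced across the span with a 265 mm gap after the −x post and between neighbouring pickets, with 271 mm left before the +x post.


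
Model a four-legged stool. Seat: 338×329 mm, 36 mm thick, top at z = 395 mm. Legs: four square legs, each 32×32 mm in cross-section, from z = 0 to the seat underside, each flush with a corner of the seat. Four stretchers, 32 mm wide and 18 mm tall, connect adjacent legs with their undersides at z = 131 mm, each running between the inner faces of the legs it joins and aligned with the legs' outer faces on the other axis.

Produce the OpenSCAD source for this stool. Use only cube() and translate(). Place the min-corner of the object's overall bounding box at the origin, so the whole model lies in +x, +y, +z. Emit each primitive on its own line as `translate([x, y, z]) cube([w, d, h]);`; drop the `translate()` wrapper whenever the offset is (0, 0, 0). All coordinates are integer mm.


translate([0, 0, 359]) cube([338, 329, 36]);
cube([32, 32, 359]);
translate([306, 0, 0]) cube([32, 32, 359]);
translate([0, 297, 0]) cube([32, 32, 359]);
translate([306, 297, 0]) cube([32, 32, 359]);
translate([32, 0, 131]) cube([274, 32, 18]);
translate([32, 297, 131]) cube([274, 32, 18]);
translate([0, 32, 131]) cube([32, 265, 18]);
translate([306, 32, 131]) cube([32, 265, 18]);


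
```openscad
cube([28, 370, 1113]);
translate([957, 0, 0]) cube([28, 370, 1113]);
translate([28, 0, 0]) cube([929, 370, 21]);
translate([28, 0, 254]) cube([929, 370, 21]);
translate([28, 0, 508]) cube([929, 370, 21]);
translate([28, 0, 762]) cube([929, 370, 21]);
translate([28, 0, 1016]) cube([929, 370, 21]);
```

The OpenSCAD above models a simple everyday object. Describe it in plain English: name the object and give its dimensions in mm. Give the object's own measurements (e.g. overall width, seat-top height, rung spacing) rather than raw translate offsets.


An open bookshelf. Two side panels, each 28 mm thick, 370 mm deep and 1113 mm tall, stand 985 mm apart (outside-to-outside). Between them sit 5 shelves, each 21 mm thick and 370 mm deep, spanning the full gap between the sides. The bottom shelf rests on the floor (its underside at z = 0) and the clear gap between one shelf's top and the next shelf's underside is 233 mm.


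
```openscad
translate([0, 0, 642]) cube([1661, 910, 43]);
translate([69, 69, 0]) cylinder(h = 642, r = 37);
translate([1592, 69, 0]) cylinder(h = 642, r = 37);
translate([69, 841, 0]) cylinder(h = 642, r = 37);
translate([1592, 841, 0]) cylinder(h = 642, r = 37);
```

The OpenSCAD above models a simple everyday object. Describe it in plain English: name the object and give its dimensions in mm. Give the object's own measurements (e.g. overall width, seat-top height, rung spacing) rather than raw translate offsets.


A rectangular dining table. The top is 1661×910×43 mm with its upper surface at z = 685 mm. It stands on four round legs of 74 mm diameter, each leg's bounding box inset 32 mm from the nearest pair of top edges, running from the floor to the underside of the top.


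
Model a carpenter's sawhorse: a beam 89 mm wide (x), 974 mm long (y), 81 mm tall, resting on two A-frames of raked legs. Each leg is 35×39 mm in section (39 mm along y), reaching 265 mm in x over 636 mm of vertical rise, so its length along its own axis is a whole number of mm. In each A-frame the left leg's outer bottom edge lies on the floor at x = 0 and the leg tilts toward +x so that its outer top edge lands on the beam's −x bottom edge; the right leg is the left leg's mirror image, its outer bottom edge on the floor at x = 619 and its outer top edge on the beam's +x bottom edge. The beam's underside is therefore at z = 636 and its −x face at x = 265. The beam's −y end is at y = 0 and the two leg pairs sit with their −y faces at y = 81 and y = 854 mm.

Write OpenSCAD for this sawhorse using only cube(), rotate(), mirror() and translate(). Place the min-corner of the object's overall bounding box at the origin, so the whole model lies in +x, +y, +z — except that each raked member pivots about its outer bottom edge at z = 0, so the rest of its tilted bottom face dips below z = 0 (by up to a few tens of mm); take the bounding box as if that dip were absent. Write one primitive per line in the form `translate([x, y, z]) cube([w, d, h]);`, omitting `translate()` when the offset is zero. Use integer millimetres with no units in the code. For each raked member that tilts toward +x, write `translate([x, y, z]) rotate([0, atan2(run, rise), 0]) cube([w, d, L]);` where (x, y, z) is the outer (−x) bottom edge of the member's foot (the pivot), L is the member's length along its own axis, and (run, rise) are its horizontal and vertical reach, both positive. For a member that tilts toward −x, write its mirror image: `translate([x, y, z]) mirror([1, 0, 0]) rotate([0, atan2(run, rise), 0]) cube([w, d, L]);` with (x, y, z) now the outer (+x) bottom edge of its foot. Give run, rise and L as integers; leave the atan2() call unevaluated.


// leg length = √(265² + 636²) = 689
// right-leg outer foot x = 2·265 + 89 = 619
// beam min-corner = (265, 0, 636)
translate([265, 0, 636]) cube([89, 974, 81]);
translate([0, 81, 0]) rotate([0, atan2(265, 636), 0]) cube([35, 39, 689]);
translate([619, 81, 0]) mirror([1, 0, 0]) rotate([0, atan2(265, 636), 0]) cube([35, 39, 689]);
translate([0, 854, 0]) rotate([0, atan2(265, 636), 0]) cube([35, 39, 689]);
translate([619, 854, 0]) mirror([1, 0, 0]) rotate([0, atan2(265, 636), 0]) cube([35, 39, 689]);


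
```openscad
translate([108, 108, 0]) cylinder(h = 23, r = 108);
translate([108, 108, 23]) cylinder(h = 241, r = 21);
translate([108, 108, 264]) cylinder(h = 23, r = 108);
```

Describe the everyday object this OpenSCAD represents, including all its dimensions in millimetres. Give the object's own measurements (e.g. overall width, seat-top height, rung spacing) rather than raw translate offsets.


A spool: two coaxial disc flanges of radius 108 mm and thickness 23 mm, joined by a core cylinder of radius 21 mm and height 241 mm. The lower flange rests on z = 0 and the three cylinders share a vertical axis.


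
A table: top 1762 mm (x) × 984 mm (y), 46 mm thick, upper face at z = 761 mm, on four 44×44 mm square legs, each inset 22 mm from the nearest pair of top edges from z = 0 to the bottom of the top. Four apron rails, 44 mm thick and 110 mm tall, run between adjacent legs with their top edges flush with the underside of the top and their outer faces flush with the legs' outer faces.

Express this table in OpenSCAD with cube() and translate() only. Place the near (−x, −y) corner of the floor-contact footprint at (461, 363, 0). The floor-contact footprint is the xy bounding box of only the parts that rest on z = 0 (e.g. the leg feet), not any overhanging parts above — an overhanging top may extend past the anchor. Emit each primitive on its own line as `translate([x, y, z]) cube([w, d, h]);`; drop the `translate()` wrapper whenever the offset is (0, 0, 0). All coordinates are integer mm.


translate([439, 341, 715]) cube([1762, 984, 46]);
translate([461, 363, 0]) cube([44, 44, 715]);
translate([2135, 363, 0]) cube([44, 44, 715]);
translate([461, 1259, 0]) cube([44, 44, 715]);
translate([2135, 1259, 0]) cube([44, 44, 715]);
translate([505, 363, 605]) cube([1630, 44, 110]);
translate([505, 1259, 605]) cube([1630, 44, 110]);
translate([461, 407, 605]) cube([44, 852, 110]);
translate([2135, 407, 605]) cube([44, 852, 110]);
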